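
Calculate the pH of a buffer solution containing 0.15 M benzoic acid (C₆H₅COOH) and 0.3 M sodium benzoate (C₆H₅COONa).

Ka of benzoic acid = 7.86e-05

pKa = -log(7.86e-05) = 4.10. pH = pKa + log([A⁻]/[HA]) = 4.10 + log(0.3/0.15)

pH = 4.41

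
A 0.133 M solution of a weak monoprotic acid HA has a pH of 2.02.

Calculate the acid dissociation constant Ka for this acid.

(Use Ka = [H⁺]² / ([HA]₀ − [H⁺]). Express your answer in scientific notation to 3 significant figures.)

[H⁺] = 10^(−pH) = 10^(−2.02) = 9.550e-03 M. For HA ⇌ H⁺ + A⁻, Ka = [H⁺][A⁻]/[HA] = [H⁺]² / ([HA]₀ − [H⁺]) = (9.550e-03)² / (0.133 − 9.550e-03) = 7.39e-04.

K_a = 7.39e-04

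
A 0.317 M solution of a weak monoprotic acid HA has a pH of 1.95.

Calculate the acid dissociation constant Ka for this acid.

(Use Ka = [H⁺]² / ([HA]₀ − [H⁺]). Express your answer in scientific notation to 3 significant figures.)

[H⁺] = 10^(−pH) = 10^(−1.95) = 1.122e-02 M. For HA ⇌ H⁺ + A⁻, Ka = [H⁺][A⁻]/[HA] = [H⁺]² / ([HA]₀ − [H⁺]) = (1.122e-02)² / (0.317 − 1.122e-02) = 4.12e-04.

K_a = 4.12e-04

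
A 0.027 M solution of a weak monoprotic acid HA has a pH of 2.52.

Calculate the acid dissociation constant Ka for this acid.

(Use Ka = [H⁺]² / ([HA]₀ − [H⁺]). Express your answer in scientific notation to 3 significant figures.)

[H⁺] = 10^(−pH) = 10^(−2.52) = 3.020e-03 M. For HA ⇌ H⁺ + A⁻, Ka = [H⁺][A⁻]/[HA] = [H⁺]² / ([HA]₀ − [H⁺]) = (3.020e-03)² / (0.027 − 3.020e-03) = 3.80e-04.

K_a = 3.80e-04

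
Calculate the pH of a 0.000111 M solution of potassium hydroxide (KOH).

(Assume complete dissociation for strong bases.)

[OH⁻] = 0.000111 M for strong base. pOH = -log[OH⁻] = 3.95, pH = 14 - pOH

pH = 10.05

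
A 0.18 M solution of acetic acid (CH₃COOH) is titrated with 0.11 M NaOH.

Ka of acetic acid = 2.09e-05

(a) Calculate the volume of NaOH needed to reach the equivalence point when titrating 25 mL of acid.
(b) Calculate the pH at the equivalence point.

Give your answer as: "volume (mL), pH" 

moles acid = 0.18 × 25/1000 = 0.0045 mol; V_base = moles/0.11 × 1000 = 40.9 mL. At equivalence only the conjugate base is present: [A⁻] = 0.0045/0.066 = 6.8276e-02 M. Kb = Kw/Ka = 4.78e-10; [OH⁻] = √(Kb × [A⁻]) = 5.7156e-06; pOH = 5.24; pH = 14 - pOH = 8.76.

V = 40.9 mL, pH = 8.76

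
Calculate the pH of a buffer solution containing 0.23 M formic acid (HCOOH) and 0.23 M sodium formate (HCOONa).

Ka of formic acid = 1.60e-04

pKa = -log(1.60e-04) = 3.80. pH = pKa + log([A⁻]/[HA]) = 3.80 + log(0.23/0.23)

pH = 3.80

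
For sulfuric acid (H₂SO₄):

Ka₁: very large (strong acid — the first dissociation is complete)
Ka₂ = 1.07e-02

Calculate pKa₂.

pKa₂ = -log(Ka₂) = -log(1.07e-02) = 1.97.

pK_{a2} = 1.97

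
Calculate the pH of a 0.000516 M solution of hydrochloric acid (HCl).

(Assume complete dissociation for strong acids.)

[H⁺] = 0.000516 M for strong acid. pH = -log[H⁺] = -log(0.000516)

pH = 3.29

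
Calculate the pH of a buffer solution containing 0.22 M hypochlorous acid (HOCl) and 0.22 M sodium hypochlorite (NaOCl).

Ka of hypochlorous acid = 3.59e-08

pKa = -log(3.59e-08) = 7.44. pH = pKa + log([A⁻]/[HA]) = 7.44 + log(0.22/0.22)

pH = 7.44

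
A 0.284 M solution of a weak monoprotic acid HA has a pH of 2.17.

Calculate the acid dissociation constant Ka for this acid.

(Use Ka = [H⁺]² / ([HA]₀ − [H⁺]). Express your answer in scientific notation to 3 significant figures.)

[H⁺] = 10^(−pH) = 10^(−2.17) = 6.761e-03 M. For HA ⇌ H⁺ + A⁻, Ka = [H⁺][A⁻]/[HA] = [H⁺]² / ([HA]₀ − [H⁺]) = (6.761e-03)² / (0.284 − 6.761e-03) = 1.65e-04.

K_a = 1.65e-04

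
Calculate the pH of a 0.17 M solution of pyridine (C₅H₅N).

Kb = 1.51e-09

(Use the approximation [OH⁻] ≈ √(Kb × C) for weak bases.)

[OH⁻] = √(Kb × C) = √(1.51e-09 × 0.17) = 1.6022e-05. pOH = 4.80, pH = 14 - pOH

pH = 9.20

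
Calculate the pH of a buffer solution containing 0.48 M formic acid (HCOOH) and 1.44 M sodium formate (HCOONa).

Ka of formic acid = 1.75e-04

pKa = -log(1.75e-04) = 3.76. pH = pKa + log([A⁻]/[HA]) = 3.76 + log(1.44/0.48)

pH = 4.23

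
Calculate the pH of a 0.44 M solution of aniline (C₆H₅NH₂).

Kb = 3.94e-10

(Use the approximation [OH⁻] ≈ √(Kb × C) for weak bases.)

[OH⁻] = √(Kb × C) = √(3.94e-10 × 0.44) = 1.3167e-05. pOH = 4.88, pH = 14 - pOH

pH = 9.12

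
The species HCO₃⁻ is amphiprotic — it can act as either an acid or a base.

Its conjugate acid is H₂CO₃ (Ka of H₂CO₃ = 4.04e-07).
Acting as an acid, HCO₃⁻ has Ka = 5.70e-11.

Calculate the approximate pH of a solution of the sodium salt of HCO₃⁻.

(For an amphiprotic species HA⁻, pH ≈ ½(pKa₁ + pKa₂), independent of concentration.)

pKa₁ = -log(4.04e-07) = 6.39; pKa₂ = -log(5.70e-11) = 10.24. For an amphiprotic species, pH ≈ ½(pKa₁ + pKa₂) = ½(6.39 + 10.24) = 8.32.

pH = 8.32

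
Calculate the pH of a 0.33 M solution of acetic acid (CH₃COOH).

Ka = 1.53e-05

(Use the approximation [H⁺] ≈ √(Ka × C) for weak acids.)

[H⁺] = √(Ka × C) = √(1.53e-05 × 0.33) = 2.2470e-03. pH = -log(2.2470e-03)

pH = 2.65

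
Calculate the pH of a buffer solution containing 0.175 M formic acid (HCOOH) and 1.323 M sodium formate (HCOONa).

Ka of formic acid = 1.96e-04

pKa = -log(1.96e-04) = 3.71. pH = pKa + log([A⁻]/[HA]) = 3.71 + log(1.323/0.175)

pH = 4.59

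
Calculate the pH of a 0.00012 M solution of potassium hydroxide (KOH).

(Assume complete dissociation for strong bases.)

[OH⁻] = 0.00012 M for strong base. pOH = -log[OH⁻] = 3.92, pH = 14 - pOH

pH = 10.08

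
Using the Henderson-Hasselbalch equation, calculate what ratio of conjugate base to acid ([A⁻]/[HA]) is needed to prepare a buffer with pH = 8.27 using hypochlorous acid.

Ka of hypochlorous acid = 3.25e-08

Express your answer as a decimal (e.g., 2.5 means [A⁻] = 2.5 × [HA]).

pKa = -log(3.25e-08) = 7.4881. pH = pKa + log([A⁻]/[HA]), so log([A⁻]/[HA]) = pH − pKa = 8.27 − 7.4881 = 0.7819. [A⁻]/[HA] = 10^(0.7819) = 6.05

[A⁻]/[HA] = 6.05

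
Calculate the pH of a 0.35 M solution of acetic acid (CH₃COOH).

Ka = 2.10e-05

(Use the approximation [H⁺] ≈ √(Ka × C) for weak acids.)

[H⁺] = √(Ka × C) = √(2.10e-05 × 0.35) = 2.7111e-03. pH = -log(2.7111e-03)

pH = 2.57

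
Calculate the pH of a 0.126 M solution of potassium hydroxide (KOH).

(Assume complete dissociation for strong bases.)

[OH⁻] = 0.126 M for strong base. pOH = -log[OH⁻] = 0.90, pH = 14 - pOH

pH = 13.10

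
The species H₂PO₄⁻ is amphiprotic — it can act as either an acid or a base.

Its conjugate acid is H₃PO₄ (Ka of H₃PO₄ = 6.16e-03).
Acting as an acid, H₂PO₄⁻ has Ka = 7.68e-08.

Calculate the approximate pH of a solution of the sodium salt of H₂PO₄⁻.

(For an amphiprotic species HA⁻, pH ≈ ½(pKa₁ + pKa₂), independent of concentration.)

pKa₁ = -log(6.16e-03) = 2.21; pKa₂ = -log(7.68e-08) = 7.11. For an amphiprotic species, pH ≈ ½(pKa₁ + pKa₂) = ½(2.21 + 7.11) = 4.66.

pH = 4.66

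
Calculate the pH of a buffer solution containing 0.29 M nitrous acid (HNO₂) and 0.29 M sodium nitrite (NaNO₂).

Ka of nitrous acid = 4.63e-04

pKa = -log(4.63e-04) = 3.33. pH = pKa + log([A⁻]/[HA]) = 3.33 + log(0.29/0.29)

pH = 3.33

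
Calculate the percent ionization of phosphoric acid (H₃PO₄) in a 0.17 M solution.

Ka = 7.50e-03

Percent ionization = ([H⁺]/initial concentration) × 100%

Using Ka equilibrium: x² + Ka×x - Ka×C = 0. Solving: [H⁺] = 3.2154e-02. Percent = (3.2154e-02/0.17) × 100

Percent ionization = 18.9%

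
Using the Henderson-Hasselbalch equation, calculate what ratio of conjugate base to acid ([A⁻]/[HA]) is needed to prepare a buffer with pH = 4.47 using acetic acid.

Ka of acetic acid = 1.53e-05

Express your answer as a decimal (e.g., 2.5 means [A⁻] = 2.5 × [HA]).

pKa = -log(1.53e-05) = 4.8153. pH = pKa + log([A⁻]/[HA]), so log([A⁻]/[HA]) = pH − pKa = 4.47 − 4.8153 = -0.3453. [A⁻]/[HA] = 10^(-0.3453) = 0.452

[A⁻]/[HA] = 0.452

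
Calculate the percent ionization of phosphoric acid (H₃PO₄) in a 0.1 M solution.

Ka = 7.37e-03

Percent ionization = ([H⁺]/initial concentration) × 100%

Using Ka equilibrium: x² + Ka×x - Ka×C = 0. Solving: [H⁺] = 2.3712e-02. Percent = (2.3712e-02/0.1) × 100

Percent ionization = 23.7%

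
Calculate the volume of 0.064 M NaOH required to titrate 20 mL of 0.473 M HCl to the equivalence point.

At equivalence: moles acid = moles base. moles HCl = 0.473 × 20/1000 = 0.00946 mol. V_base = moles / 0.064 × 1000 = 147.8 mL.

V_{base} = 147.8 mL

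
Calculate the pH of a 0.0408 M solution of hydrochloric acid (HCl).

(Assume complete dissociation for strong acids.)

[H⁺] = 0.0408 M for strong acid. pH = -log[H⁺] = -log(0.0408)

pH = 1.39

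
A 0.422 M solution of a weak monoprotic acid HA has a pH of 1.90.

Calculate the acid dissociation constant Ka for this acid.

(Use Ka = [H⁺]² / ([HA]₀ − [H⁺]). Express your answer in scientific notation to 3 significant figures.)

[H⁺] = 10^(−pH) = 10^(−1.90) = 1.259e-02 M. For HA ⇌ H⁺ + A⁻, Ka = [H⁺][A⁻]/[HA] = [H⁺]² / ([HA]₀ − [H⁺]) = (1.259e-02)² / (0.422 − 1.259e-02) = 3.87e-04.

K_a = 3.87e-04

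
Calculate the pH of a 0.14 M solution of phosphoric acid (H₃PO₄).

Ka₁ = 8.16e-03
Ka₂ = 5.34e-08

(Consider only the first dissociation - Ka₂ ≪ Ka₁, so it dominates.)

First dissociation dominates. From Ka₁ = [H⁺][HA⁻]/[H₂A], x² + Ka₁·x − Ka₁·C = 0 with C = 0.14 M and Ka₁ = 8.16e-03. Solving: [H⁺] = (−Ka₁ + √(Ka₁² + 4·Ka₁·C)) / 2 = 2.9965e-02 M. pH = -log(2.9965e-02) = 1.52.

pH = 1.52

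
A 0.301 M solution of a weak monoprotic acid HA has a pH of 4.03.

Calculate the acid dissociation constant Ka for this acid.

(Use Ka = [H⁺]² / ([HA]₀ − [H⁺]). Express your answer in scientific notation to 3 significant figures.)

[H⁺] = 10^(−pH) = 10^(−4.03) = 9.333e-05 M. For HA ⇌ H⁺ + A⁻, Ka = [H⁺][A⁻]/[HA] = [H⁺]² / ([HA]₀ − [H⁺]) = (9.333e-05)² / (0.301 − 9.333e-05) = 2.89e-08.

K_a = 2.89e-08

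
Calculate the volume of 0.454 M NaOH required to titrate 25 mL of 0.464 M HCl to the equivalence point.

At equivalence: moles acid = moles base. moles HCl = 0.464 × 25/1000 = 0.0116 mol. V_base = moles / 0.454 × 1000 = 25.6 mL.

V_{base} = 25.6 mL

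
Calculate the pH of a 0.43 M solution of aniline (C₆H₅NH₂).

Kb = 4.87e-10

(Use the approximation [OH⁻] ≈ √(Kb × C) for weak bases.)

[OH⁻] = √(Kb × C) = √(4.87e-10 × 0.43) = 1.4471e-05. pOH = 4.84, pH = 14 - pOH

pH = 9.16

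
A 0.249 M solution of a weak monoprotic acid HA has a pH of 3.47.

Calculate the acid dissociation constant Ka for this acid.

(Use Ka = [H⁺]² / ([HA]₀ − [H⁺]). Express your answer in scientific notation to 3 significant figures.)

[H⁺] = 10^(−pH) = 10^(−3.47) = 3.388e-04 M. For HA ⇌ H⁺ + A⁻, Ka = [H⁺][A⁻]/[HA] = [H⁺]² / ([HA]₀ − [H⁺]) = (3.388e-04)² / (0.249 − 3.388e-04) = 4.62e-07.

K_a = 4.62e-07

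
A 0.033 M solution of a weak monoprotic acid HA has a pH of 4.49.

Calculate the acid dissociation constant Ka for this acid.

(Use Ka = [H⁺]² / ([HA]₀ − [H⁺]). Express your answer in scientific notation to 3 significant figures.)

[H⁺] = 10^(−pH) = 10^(−4.49) = 3.236e-05 M. For HA ⇌ H⁺ + A⁻, Ka = [H⁺][A⁻]/[HA] = [H⁺]² / ([HA]₀ − [H⁺]) = (3.236e-05)² / (0.033 − 3.236e-05) = 3.18e-08.

K_a = 3.18e-08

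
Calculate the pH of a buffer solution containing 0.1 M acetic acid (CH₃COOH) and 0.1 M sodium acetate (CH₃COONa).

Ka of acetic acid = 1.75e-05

pKa = -log(1.75e-05) = 4.76. pH = pKa + log([A⁻]/[HA]) = 4.76 + log(0.1/0.1)

pH = 4.76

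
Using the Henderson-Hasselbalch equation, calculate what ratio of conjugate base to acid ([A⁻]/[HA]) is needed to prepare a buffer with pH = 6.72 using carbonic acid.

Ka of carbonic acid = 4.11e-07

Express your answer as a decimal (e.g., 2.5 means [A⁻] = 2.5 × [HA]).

pKa = -log(4.11e-07) = 6.3862. pH = pKa + log([A⁻]/[HA]), so log([A⁻]/[HA]) = pH − pKa = 6.72 − 6.3862 = 0.3338. [A⁻]/[HA] = 10^(0.3338) = 2.16

[A⁻]/[HA] = 2.16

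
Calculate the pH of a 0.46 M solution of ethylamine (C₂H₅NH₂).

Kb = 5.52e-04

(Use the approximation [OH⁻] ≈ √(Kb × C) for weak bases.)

[OH⁻] = √(Kb × C) = √(5.52e-04 × 0.46) = 1.5935e-02. pOH = 1.80, pH = 14 - pOH

pH = 12.20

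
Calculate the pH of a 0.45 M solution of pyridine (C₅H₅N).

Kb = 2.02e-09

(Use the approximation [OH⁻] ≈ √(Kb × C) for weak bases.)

[OH⁻] = √(Kb × C) = √(2.02e-09 × 0.45) = 3.0150e-05. pOH = 4.52, pH = 14 - pOH

pH = 9.48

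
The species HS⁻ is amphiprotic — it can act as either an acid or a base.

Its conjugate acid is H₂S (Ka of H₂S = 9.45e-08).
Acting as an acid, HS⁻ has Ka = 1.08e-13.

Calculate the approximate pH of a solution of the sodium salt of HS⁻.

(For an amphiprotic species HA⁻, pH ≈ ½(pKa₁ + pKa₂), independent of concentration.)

pKa₁ = -log(9.45e-08) = 7.02; pKa₂ = -log(1.08e-13) = 12.97. For an amphiprotic species, pH ≈ ½(pKa₁ + pKa₂) = ½(7.02 + 12.97) = 10.00.

pH = 10.00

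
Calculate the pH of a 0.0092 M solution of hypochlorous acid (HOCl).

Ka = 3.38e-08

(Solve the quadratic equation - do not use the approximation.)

x² + Ka×x - Ka×C = 0. Using quadratic formula: [H⁺] = 1.7617e-05

pH = 4.75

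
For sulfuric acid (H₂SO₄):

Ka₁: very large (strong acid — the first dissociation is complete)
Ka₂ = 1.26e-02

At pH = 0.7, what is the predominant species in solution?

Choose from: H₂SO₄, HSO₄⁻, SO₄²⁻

The first dissociation is complete, so H₂SO₄ itself is never the predominant species in water; pKa₂ = -log(1.26e-02) = 1.90. For a polyprotic acid the predominant species crosses at each pKa: below pKa_n the protonated form dominates, above it the deprotonated form does. At pH = 0.7, the predominant species is HSO₄⁻.

HSO₄⁻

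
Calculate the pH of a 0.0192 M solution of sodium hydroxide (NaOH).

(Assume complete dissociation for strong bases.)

[OH⁻] = 0.0192 M for strong base. pOH = -log[OH⁻] = 1.72, pH = 14 - pOH

pH = 12.28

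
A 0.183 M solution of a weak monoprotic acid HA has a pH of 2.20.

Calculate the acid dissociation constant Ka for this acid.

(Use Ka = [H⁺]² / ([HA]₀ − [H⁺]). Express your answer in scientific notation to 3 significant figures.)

[H⁺] = 10^(−pH) = 10^(−2.20) = 6.310e-03 M. For HA ⇌ H⁺ + A⁻, Ka = [H⁺][A⁻]/[HA] = [H⁺]² / ([HA]₀ − [H⁺]) = (6.310e-03)² / (0.183 − 6.310e-03) = 2.25e-04.

K_a = 2.25e-04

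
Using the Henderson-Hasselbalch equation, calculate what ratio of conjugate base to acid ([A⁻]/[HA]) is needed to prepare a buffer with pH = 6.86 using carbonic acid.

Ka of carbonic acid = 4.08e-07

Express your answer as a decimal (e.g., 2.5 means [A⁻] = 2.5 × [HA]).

pKa = -log(4.08e-07) = 6.3893. pH = pKa + log([A⁻]/[HA]), so log([A⁻]/[HA]) = pH − pKa = 6.86 − 6.3893 = 0.4707. [A⁻]/[HA] = 10^(0.4707) = 2.96

[A⁻]/[HA] = 2.96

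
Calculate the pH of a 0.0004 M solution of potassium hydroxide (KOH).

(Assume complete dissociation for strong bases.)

[OH⁻] = 0.0004 M for strong base. pOH = -log[OH⁻] = 3.40, pH = 14 - pOH

pH = 10.60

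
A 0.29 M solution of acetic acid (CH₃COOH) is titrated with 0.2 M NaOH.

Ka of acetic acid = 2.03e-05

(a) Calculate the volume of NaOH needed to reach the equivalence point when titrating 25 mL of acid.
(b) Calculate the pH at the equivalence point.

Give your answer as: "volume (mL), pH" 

moles acid = 0.29 × 25/1000 = 0.00725 mol; V_base = moles/0.2 × 1000 = 36.2 mL. At equivalence only the conjugate base is present: [A⁻] = 0.00725/0.061 = 1.1837e-01 M. Kb = Kw/Ka = 4.93e-10; [OH⁻] = √(Kb × [A⁻]) = 7.6360e-06; pOH = 5.12; pH = 14 - pOH = 8.88.

V = 36.2 mL, pH = 8.88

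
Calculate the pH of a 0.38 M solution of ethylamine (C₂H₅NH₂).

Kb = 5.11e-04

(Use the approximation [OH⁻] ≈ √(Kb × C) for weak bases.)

[OH⁻] = √(Kb × C) = √(5.11e-04 × 0.38) = 1.3935e-02. pOH = 1.86, pH = 14 - pOH

pH = 12.14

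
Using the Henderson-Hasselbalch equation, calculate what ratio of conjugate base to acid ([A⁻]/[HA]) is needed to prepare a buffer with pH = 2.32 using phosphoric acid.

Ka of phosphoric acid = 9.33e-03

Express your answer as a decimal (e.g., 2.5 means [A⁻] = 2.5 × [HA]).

pKa = -log(9.33e-03) = 2.0301. pH = pKa + log([A⁻]/[HA]), so log([A⁻]/[HA]) = pH − pKa = 2.32 − 2.0301 = 0.2899. [A⁻]/[HA] = 10^(0.2899) = 1.95

[A⁻]/[HA] = 1.95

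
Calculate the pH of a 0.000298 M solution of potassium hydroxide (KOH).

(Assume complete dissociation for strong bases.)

[OH⁻] = 0.000298 M for strong base. pOH = -log[OH⁻] = 3.53, pH = 14 - pOH

pH = 10.47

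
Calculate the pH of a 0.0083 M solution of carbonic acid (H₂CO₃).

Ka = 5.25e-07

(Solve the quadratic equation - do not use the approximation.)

x² + Ka×x - Ka×C = 0. Using quadratic formula: [H⁺] = 6.5749e-05

pH = 4.18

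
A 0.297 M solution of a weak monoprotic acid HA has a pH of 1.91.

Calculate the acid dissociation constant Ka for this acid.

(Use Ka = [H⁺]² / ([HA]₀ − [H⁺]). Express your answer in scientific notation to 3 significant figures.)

[H⁺] = 10^(−pH) = 10^(−1.91) = 1.230e-02 M. For HA ⇌ H⁺ + A⁻, Ka = [H⁺][A⁻]/[HA] = [H⁺]² / ([HA]₀ − [H⁺]) = (1.230e-02)² / (0.297 − 1.230e-02) = 5.32e-04.

K_a = 5.32e-04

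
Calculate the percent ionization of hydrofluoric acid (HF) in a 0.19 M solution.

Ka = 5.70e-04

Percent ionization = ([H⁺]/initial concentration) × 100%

Using Ka equilibrium: x² + Ka×x - Ka×C = 0. Solving: [H⁺] = 1.0126e-02. Percent = (1.0126e-02/0.19) × 100

Percent ionization = 5.33%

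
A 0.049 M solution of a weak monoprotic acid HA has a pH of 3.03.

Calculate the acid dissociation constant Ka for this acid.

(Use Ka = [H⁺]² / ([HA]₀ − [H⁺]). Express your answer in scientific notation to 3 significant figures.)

[H⁺] = 10^(−pH) = 10^(−3.03) = 9.333e-04 M. For HA ⇌ H⁺ + A⁻, Ka = [H⁺][A⁻]/[HA] = [H⁺]² / ([HA]₀ − [H⁺]) = (9.333e-04)² / (0.049 − 9.333e-04) = 1.81e-05.

K_a = 1.81e-05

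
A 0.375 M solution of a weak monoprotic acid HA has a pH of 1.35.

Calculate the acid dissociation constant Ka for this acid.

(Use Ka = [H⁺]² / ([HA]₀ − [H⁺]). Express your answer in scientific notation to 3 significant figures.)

[H⁺] = 10^(−pH) = 10^(−1.35) = 4.467e-02 M. For HA ⇌ H⁺ + A⁻, Ka = [H⁺][A⁻]/[HA] = [H⁺]² / ([HA]₀ − [H⁺]) = (4.467e-02)² / (0.375 − 4.467e-02) = 6.04e-03.

K_a = 6.04e-03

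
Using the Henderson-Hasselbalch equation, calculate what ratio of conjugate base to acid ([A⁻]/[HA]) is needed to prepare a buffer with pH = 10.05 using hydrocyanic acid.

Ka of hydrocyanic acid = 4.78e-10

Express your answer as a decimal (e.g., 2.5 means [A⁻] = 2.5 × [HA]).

pKa = -log(4.78e-10) = 9.3206. pH = pKa + log([A⁻]/[HA]), so log([A⁻]/[HA]) = pH − pKa = 10.05 − 9.3206 = 0.7294. [A⁻]/[HA] = 10^(0.7294) = 5.36

[A⁻]/[HA] = 5.36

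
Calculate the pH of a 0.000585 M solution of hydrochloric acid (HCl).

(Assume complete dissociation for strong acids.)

[H⁺] = 0.000585 M for strong acid. pH = -log[H⁺] = -log(0.000585)

pH = 3.23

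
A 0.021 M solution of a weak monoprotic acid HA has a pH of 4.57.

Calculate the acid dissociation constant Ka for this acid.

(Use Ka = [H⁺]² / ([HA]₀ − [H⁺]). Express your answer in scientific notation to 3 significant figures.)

[H⁺] = 10^(−pH) = 10^(−4.57) = 2.692e-05 M. For HA ⇌ H⁺ + A⁻, Ka = [H⁺][A⁻]/[HA] = [H⁺]² / ([HA]₀ − [H⁺]) = (2.692e-05)² / (0.021 − 2.692e-05) = 3.45e-08.

K_a = 3.45e-08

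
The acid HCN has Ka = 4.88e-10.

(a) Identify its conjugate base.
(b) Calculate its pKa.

(a) The conjugate base is formed by removing one H⁺ from HCN, giving CN⁻. (b) pKa = -log(Ka) = -log(4.88e-10) = 9.31.

Conjugate base: CN⁻; pK_a = 9.31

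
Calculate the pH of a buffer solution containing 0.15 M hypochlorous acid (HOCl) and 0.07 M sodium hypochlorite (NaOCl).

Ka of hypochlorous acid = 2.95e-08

pKa = -log(2.95e-08) = 7.53. pH = pKa + log([A⁻]/[HA]) = 7.53 + log(0.07/0.15)

pH = 7.20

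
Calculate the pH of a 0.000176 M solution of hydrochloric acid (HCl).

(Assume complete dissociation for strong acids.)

[H⁺] = 0.000176 M for strong acid. pH = -log[H⁺] = -log(0.000176)

pH = 3.75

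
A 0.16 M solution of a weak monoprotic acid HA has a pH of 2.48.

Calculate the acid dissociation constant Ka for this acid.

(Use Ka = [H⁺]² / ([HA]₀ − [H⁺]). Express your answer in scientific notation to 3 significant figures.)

[H⁺] = 10^(−pH) = 10^(−2.48) = 3.311e-03 M. For HA ⇌ H⁺ + A⁻, Ka = [H⁺][A⁻]/[HA] = [H⁺]² / ([HA]₀ − [H⁺]) = (3.311e-03)² / (0.16 − 3.311e-03) = 7.00e-05.

K_a = 7.00e-05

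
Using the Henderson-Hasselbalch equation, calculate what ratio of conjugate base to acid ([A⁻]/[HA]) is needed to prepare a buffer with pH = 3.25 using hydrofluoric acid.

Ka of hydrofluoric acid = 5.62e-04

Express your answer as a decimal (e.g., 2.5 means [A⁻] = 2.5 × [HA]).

pKa = -log(5.62e-04) = 3.2503. pH = pKa + log([A⁻]/[HA]), so log([A⁻]/[HA]) = pH − pKa = 3.25 − 3.2503 = -0.0003. [A⁻]/[HA] = 10^(-0.0003) = 0.999

[A⁻]/[HA] = 0.999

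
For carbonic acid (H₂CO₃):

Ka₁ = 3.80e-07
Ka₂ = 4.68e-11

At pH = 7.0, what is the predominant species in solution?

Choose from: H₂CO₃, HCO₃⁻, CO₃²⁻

pKa₁ = 6.42, pKa₂ = 10.33. For a polyprotic acid the predominant species crosses at each pKa: below pKa_n the protonated form dominates, above it the deprotonated form does. At pH = 7.0, the predominant species is HCO₃⁻.

HCO₃⁻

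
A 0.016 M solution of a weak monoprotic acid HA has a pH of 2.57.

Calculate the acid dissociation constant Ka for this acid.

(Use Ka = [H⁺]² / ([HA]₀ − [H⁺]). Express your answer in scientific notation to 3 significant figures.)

[H⁺] = 10^(−pH) = 10^(−2.57) = 2.692e-03 M. For HA ⇌ H⁺ + A⁻, Ka = [H⁺][A⁻]/[HA] = [H⁺]² / ([HA]₀ − [H⁺]) = (2.692e-03)² / (0.016 − 2.692e-03) = 5.44e-04.

K_a = 5.44e-04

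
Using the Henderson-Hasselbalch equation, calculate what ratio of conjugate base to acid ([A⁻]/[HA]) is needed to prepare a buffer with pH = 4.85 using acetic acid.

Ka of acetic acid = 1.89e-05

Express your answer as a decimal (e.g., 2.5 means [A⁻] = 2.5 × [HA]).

pKa = -log(1.89e-05) = 4.7235. pH = pKa + log([A⁻]/[HA]), so log([A⁻]/[HA]) = pH − pKa = 4.85 − 4.7235 = 0.1265. [A⁻]/[HA] = 10^(0.1265) = 1.34

[A⁻]/[HA] = 1.34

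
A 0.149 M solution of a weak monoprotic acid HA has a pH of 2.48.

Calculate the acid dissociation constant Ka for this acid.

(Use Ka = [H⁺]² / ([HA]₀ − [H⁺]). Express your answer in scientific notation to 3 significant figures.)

[H⁺] = 10^(−pH) = 10^(−2.48) = 3.311e-03 M. For HA ⇌ H⁺ + A⁻, Ka = [H⁺][A⁻]/[HA] = [H⁺]² / ([HA]₀ − [H⁺]) = (3.311e-03)² / (0.149 − 3.311e-03) = 7.53e-05.

K_a = 7.53e-05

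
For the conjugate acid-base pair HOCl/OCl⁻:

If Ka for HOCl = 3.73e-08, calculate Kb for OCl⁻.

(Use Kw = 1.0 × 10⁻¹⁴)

For a conjugate pair Ka × Kb = Kw, so Kb = Kw/Ka = 1.0 × 10⁻¹⁴ / 3.73e-08 = 2.68e-07.

K_b = 2.68e-07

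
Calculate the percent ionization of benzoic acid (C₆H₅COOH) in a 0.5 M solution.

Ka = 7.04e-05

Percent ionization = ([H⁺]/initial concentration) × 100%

Using Ka equilibrium: x² + Ka×x - Ka×C = 0. Solving: [H⁺] = 5.8979e-03. Percent = (5.8979e-03/0.5) × 100

Percent ionization = 1.18%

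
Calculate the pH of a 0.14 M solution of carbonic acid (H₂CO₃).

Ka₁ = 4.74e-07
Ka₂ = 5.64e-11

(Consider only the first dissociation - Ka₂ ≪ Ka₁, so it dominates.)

First dissociation dominates. From Ka₁ = [H⁺][HA⁻]/[H₂A], x² + Ka₁·x − Ka₁·C = 0 with C = 0.14 M and Ka₁ = 4.74e-07. Solving: [H⁺] = (−Ka₁ + √(Ka₁² + 4·Ka₁·C)) / 2 = 2.5737e-04 M. pH = -log(2.5737e-04) = 3.59.

pH = 3.59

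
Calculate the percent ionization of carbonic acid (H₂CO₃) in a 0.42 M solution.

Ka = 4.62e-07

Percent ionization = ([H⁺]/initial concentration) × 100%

Using Ka equilibrium: x² + Ka×x - Ka×C = 0. Solving: [H⁺] = 4.4027e-04. Percent = (4.4027e-04/0.42) × 100

Percent ionization = 0.105%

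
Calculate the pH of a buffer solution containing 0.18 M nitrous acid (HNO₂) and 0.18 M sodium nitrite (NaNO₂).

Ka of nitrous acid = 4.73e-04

pKa = -log(4.73e-04) = 3.33. pH = pKa + log([A⁻]/[HA]) = 3.33 + log(0.18/0.18)

pH = 3.33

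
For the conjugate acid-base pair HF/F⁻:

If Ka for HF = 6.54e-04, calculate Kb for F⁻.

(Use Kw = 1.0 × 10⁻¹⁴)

For a conjugate pair Ka × Kb = Kw, so Kb = Kw/Ka = 1.0 × 10⁻¹⁴ / 6.54e-04 = 1.53e-11.

K_b = 1.53e-11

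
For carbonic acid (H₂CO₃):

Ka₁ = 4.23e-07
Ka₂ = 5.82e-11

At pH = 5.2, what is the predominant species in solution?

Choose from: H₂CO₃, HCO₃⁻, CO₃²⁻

pKa₁ = 6.37, pKa₂ = 10.24. For a polyprotic acid the predominant species crosses at each pKa: below pKa_n the protonated form dominates, above it the deprotonated form does. At pH = 5.2, the predominant species is H₂CO₃.

H₂CO₃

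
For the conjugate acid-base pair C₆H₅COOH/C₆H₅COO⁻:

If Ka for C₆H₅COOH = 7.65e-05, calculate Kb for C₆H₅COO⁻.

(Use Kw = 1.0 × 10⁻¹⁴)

For a conjugate pair Ka × Kb = Kw, so Kb = Kw/Ka = 1.0 × 10⁻¹⁴ / 7.65e-05 = 1.31e-10.

K_b = 1.31e-10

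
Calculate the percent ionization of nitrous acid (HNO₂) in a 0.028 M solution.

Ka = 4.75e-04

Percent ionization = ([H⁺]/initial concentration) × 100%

Using Ka equilibrium: x² + Ka×x - Ka×C = 0. Solving: [H⁺] = 3.4171e-03. Percent = (3.4171e-03/0.028) × 100

Percent ionization = 12.2%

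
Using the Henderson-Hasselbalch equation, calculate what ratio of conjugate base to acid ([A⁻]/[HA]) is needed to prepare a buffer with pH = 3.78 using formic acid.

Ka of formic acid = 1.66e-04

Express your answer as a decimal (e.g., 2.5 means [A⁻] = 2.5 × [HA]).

pKa = -log(1.66e-04) = 3.7799. pH = pKa + log([A⁻]/[HA]), so log([A⁻]/[HA]) = pH − pKa = 3.78 − 3.7799 = 0.0001. [A⁻]/[HA] = 10^(0.0001) = 1.00

[A⁻]/[HA] = 1.00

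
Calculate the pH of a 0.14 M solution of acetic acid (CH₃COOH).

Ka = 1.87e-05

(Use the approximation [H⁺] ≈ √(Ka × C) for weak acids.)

[H⁺] = √(Ka × C) = √(1.87e-05 × 0.14) = 1.6180e-03. pH = -log(1.6180e-03)

pH = 2.79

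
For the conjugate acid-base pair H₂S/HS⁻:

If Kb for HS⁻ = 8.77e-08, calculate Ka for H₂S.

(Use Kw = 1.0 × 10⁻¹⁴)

For a conjugate pair Ka × Kb = Kw, so Ka = Kw/Kb = 1.0 × 10⁻¹⁴ / 8.77e-08 = 1.14e-07.

K_a = 1.14e-07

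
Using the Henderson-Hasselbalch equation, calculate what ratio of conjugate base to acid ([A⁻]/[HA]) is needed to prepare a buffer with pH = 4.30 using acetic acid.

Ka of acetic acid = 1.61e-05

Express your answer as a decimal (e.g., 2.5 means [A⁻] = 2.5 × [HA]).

pKa = -log(1.61e-05) = 4.7932. pH = pKa + log([A⁻]/[HA]), so log([A⁻]/[HA]) = pH − pKa = 4.30 − 4.7932 = -0.4932. [A⁻]/[HA] = 10^(-0.4932) = 0.321

[A⁻]/[HA] = 0.321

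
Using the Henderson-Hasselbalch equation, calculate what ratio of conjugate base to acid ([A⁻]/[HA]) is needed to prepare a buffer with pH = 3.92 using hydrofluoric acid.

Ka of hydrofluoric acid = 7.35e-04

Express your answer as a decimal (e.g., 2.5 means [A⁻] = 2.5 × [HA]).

pKa = -log(7.35e-04) = 3.1337. pH = pKa + log([A⁻]/[HA]), so log([A⁻]/[HA]) = pH − pKa = 3.92 − 3.1337 = 0.7863. [A⁻]/[HA] = 10^(0.7863) = 6.11

[A⁻]/[HA] = 6.11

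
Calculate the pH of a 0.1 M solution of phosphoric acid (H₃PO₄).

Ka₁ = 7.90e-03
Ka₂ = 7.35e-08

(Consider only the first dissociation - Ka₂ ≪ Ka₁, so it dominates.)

First dissociation dominates. From Ka₁ = [H⁺][HA⁻]/[H₂A], x² + Ka₁·x − Ka₁·C = 0 with C = 0.1 M and Ka₁ = 7.90e-03. Solving: [H⁺] = (−Ka₁ + √(Ka₁² + 4·Ka₁·C)) / 2 = 2.4433e-02 M. pH = -log(2.4433e-02) = 1.61.

pH = 1.61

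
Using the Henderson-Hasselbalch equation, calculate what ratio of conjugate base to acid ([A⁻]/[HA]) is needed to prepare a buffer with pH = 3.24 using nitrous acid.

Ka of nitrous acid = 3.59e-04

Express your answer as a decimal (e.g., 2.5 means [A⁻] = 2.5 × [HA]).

pKa = -log(3.59e-04) = 3.4449. pH = pKa + log([A⁻]/[HA]), so log([A⁻]/[HA]) = pH − pKa = 3.24 − 3.4449 = -0.2049. [A⁻]/[HA] = 10^(-0.2049) = 0.624

[A⁻]/[HA] = 0.624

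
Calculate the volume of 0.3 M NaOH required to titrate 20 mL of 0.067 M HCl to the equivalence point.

At equivalence: moles acid = moles base. moles HCl = 0.067 × 20/1000 = 0.00134 mol. V_base = moles / 0.3 × 1000 = 4.5 mL.

V_{base} = 4.5 mL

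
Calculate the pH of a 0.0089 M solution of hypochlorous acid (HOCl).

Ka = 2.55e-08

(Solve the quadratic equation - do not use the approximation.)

x² + Ka×x - Ka×C = 0. Using quadratic formula: [H⁺] = 1.5052e-05

pH = 4.82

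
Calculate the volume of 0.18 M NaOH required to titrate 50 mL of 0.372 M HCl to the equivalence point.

At equivalence: moles acid = moles base. moles HCl = 0.372 × 50/1000 = 0.0186 mol. V_base = moles / 0.18 × 1000 = 103.3 mL.

V_{base} = 103.3 mL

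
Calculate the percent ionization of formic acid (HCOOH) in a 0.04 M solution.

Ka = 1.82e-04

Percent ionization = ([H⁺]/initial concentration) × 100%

Using Ka equilibrium: x² + Ka×x - Ka×C = 0. Solving: [H⁺] = 2.6087e-03. Percent = (2.6087e-03/0.04) × 100

Percent ionization = 6.52%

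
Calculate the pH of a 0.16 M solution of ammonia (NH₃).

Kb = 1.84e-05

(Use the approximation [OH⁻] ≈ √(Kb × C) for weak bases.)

[OH⁻] = √(Kb × C) = √(1.84e-05 × 0.16) = 1.7158e-03. pOH = 2.77, pH = 14 - pOH

pH = 11.23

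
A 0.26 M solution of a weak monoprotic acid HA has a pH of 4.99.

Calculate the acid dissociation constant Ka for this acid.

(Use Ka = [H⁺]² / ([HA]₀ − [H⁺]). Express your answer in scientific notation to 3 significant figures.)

[H⁺] = 10^(−pH) = 10^(−4.99) = 1.023e-05 M. For HA ⇌ H⁺ + A⁻, Ka = [H⁺][A⁻]/[HA] = [H⁺]² / ([HA]₀ − [H⁺]) = (1.023e-05)² / (0.26 − 1.023e-05) = 4.03e-10.

K_a = 4.03e-10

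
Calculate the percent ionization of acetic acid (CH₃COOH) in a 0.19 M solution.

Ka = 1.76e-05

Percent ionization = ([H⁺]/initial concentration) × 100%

Using Ka equilibrium: x² + Ka×x - Ka×C = 0. Solving: [H⁺] = 1.8199e-03. Percent = (1.8199e-03/0.19) × 100

Percent ionization = 0.958%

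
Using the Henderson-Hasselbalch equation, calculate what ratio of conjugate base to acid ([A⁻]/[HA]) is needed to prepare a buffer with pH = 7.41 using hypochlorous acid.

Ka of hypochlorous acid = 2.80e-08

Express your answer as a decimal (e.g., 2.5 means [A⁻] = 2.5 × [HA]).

pKa = -log(2.80e-08) = 7.5528. pH = pKa + log([A⁻]/[HA]), so log([A⁻]/[HA]) = pH − pKa = 7.41 − 7.5528 = -0.1428. [A⁻]/[HA] = 10^(-0.1428) = 0.720

[A⁻]/[HA] = 0.720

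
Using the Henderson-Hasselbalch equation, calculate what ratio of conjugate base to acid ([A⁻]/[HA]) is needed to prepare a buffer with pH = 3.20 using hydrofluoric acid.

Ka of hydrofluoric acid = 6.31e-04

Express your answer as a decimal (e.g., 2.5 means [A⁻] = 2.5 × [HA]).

pKa = -log(6.31e-04) = 3.2000. pH = pKa + log([A⁻]/[HA]), so log([A⁻]/[HA]) = pH − pKa = 3.20 − 3.2000 = 0.0000. [A⁻]/[HA] = 10^(0.0000) = 1.00

[A⁻]/[HA] = 1.00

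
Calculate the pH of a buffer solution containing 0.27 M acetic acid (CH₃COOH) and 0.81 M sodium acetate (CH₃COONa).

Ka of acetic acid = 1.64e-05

pKa = -log(1.64e-05) = 4.79. pH = pKa + log([A⁻]/[HA]) = 4.79 + log(0.81/0.27)

pH = 5.26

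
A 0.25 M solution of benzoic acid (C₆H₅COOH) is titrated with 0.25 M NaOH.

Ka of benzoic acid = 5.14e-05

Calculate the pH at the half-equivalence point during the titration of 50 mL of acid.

At half-equivalence [HA] = [A⁻], so Henderson-Hasselbalch gives pH = pKa = -log(5.14e-05) = 4.29.

pH = pKa = 4.29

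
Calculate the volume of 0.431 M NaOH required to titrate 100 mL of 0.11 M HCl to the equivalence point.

At equivalence: moles acid = moles base. moles HCl = 0.11 × 100/1000 = 0.011 mol. V_base = moles / 0.431 × 1000 = 25.5 mL.

V_{base} = 25.5 mL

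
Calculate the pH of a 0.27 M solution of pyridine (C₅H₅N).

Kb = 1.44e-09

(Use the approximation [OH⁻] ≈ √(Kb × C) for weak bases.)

[OH⁻] = √(Kb × C) = √(1.44e-09 × 0.27) = 1.9718e-05. pOH = 4.71, pH = 14 - pOH

pH = 9.29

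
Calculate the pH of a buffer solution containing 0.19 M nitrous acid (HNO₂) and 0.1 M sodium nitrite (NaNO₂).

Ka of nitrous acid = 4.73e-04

pKa = -log(4.73e-04) = 3.33. pH = pKa + log([A⁻]/[HA]) = 3.33 + log(0.1/0.19)

pH = 3.05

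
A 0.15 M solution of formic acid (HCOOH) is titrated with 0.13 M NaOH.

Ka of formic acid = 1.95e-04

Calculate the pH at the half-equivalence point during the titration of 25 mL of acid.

At half-equivalence [HA] = [A⁻], so Henderson-Hasselbalch gives pH = pKa = -log(1.95e-04) = 3.71.

pH = pKa = 3.71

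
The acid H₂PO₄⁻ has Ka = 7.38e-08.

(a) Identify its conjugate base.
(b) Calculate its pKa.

(a) The conjugate base is formed by removing one H⁺ from H₂PO₄⁻, giving HPO₄²⁻. (b) pKa = -log(Ka) = -log(7.38e-08) = 7.13.

Conjugate base: HPO₄²⁻; pK_a = 7.13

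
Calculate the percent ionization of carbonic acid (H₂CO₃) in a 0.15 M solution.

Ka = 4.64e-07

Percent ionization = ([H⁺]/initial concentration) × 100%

Using Ka equilibrium: x² + Ka×x - Ka×C = 0. Solving: [H⁺] = 2.6359e-04. Percent = (2.6359e-04/0.15) × 100

Percent ionization = 0.176%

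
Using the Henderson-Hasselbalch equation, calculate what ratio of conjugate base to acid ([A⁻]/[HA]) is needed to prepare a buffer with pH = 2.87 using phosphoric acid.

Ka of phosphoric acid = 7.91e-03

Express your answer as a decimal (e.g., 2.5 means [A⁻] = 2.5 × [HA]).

pKa = -log(7.91e-03) = 2.1018. pH = pKa + log([A⁻]/[HA]), so log([A⁻]/[HA]) = pH − pKa = 2.87 − 2.1018 = 0.7682. [A⁻]/[HA] = 10^(0.7682) = 5.86

[A⁻]/[HA] = 5.86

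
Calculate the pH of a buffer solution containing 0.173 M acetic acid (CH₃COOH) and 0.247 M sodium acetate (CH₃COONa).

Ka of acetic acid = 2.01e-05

pKa = -log(2.01e-05) = 4.70. pH = pKa + log([A⁻]/[HA]) = 4.70 + log(0.247/0.173)

pH = 4.85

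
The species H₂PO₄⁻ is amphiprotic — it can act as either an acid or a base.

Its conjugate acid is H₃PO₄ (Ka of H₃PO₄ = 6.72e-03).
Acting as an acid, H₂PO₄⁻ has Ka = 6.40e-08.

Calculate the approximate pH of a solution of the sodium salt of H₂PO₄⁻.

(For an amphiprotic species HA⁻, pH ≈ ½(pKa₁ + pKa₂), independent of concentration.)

pKa₁ = -log(6.72e-03) = 2.17; pKa₂ = -log(6.40e-08) = 7.19. For an amphiprotic species, pH ≈ ½(pKa₁ + pKa₂) = ½(2.17 + 7.19) = 4.68.

pH = 4.68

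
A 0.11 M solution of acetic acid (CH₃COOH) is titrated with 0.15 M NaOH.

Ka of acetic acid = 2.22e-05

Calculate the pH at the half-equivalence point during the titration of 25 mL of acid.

At half-equivalence [HA] = [A⁻], so Henderson-Hasselbalch gives pH = pKa = -log(2.22e-05) = 4.65.

pH = pKa = 4.65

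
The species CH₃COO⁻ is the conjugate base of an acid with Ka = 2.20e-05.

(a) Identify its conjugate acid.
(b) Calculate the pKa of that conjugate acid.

(a) The conjugate acid is formed by adding one H⁺ to CH₃COO⁻, giving CH₃COOH. (b) pKa = -log(Ka) = -log(2.20e-05) = 4.66.

Conjugate acid: CH₃COOH; pK_a = 4.66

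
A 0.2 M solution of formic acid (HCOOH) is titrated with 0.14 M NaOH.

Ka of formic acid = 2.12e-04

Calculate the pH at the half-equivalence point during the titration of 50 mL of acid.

At half-equivalence [HA] = [A⁻], so Henderson-Hasselbalch gives pH = pKa = -log(2.12e-04) = 3.67.

pH = pKa = 3.67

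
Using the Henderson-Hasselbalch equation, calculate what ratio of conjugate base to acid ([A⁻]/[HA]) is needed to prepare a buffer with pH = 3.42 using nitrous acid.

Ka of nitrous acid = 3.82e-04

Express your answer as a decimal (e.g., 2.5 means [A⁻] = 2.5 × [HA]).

pKa = -log(3.82e-04) = 3.4179. pH = pKa + log([A⁻]/[HA]), so log([A⁻]/[HA]) = pH − pKa = 3.42 − 3.4179 = 0.0021. [A⁻]/[HA] = 10^(0.0021) = 1.00

[A⁻]/[HA] = 1.00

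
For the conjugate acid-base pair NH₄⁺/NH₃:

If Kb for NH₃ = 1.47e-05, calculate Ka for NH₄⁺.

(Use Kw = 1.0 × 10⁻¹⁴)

For a conjugate pair Ka × Kb = Kw, so Ka = Kw/Kb = 1.0 × 10⁻¹⁴ / 1.47e-05 = 6.80e-10.

K_a = 6.80e-10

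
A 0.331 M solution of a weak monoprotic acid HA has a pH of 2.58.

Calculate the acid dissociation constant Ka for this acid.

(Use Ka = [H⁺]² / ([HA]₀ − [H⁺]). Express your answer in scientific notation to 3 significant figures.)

[H⁺] = 10^(−pH) = 10^(−2.58) = 2.630e-03 M. For HA ⇌ H⁺ + A⁻, Ka = [H⁺][A⁻]/[HA] = [H⁺]² / ([HA]₀ − [H⁺]) = (2.630e-03)² / (0.331 − 2.630e-03) = 2.11e-05.

K_a = 2.11e-05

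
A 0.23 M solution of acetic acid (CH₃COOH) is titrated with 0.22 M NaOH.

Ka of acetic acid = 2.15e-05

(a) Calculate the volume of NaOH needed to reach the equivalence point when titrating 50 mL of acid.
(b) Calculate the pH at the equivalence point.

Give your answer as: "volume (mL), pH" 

moles acid = 0.23 × 50/1000 = 0.0115 mol; V_base = moles/0.22 × 1000 = 52.3 mL. At equivalence only the conjugate base is present: [A⁻] = 0.0115/0.102 = 1.1244e-01 M. Kb = Kw/Ka = 4.65e-10; [OH⁻] = √(Kb × [A⁻]) = 7.2319e-06; pOH = 5.14; pH = 14 - pOH = 8.86.

V = 52.3 mL, pH = 8.86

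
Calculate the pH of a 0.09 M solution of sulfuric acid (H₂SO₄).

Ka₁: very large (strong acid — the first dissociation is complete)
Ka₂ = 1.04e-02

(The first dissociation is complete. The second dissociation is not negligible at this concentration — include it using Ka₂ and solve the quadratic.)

First dissociation is complete: [H⁺]₀ = [HSO₄⁻]₀ = C = 0.09 M. Second dissociation HSO₄⁻ ⇌ H⁺ + SO₄²⁻: let x = [SO₄²⁻]. Ka₂ = (C + x)·x / (C − x) = 1.04e-02 → x² + (C + Ka₂)·x − Ka₂·C = 0 → x² + 0.10040·x − 9.360e-04 = 0. x = (−0.10040 + √(0.10040² + 4 × 9.360e-04)) / 2 = 8.5881e-03 M. [H⁺] = C + x = 0.09 + 8.5881e-03 = 9.8588e-02 M. pH = -log(9.8588e-02) = 1.01.

pH = 1.01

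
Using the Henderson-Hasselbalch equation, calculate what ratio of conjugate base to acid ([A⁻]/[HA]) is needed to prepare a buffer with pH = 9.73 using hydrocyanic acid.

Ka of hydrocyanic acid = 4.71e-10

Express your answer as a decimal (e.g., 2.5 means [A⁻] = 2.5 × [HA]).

pKa = -log(4.71e-10) = 9.3270. pH = pKa + log([A⁻]/[HA]), so log([A⁻]/[HA]) = pH − pKa = 9.73 − 9.3270 = 0.4030. [A⁻]/[HA] = 10^(0.4030) = 2.53

[A⁻]/[HA] = 2.53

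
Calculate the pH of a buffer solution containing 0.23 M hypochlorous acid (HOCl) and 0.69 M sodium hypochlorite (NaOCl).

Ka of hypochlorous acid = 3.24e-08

pKa = -log(3.24e-08) = 7.49. pH = pKa + log([A⁻]/[HA]) = 7.49 + log(0.69/0.23)

pH = 7.97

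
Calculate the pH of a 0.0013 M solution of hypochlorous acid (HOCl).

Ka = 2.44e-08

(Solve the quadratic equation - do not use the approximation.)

x² + Ka×x - Ka×C = 0. Using quadratic formula: [H⁺] = 5.6199e-06

pH = 5.25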